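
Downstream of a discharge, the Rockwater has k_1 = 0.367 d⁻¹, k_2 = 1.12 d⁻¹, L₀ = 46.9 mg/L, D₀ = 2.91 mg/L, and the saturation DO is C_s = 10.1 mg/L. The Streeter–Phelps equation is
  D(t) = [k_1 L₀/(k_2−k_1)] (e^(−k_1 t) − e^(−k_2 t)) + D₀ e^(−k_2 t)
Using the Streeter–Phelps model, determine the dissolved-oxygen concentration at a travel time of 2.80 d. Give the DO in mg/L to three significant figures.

k_1 L₀/(k_2−k_1) = 0.367×46.9/(1.12−0.367) = 17.21/0.7530 = 22.86 mg/L.
e^(−k_1 t) = e^(−0.367×2.800) = 0.3579; e^(−k_2 t) = e^(−1.12×2.800) = 0.04346.
D = 22.86 × (0.3579 − 0.04346) + 2.91 × 0.04346 = 7.187 + 0.1265 = 7.313 mg/L.
DO = C_s − D = 10.1 − 7.313 = 2.787 mg/L.

DO ≈ 2.79 mg/L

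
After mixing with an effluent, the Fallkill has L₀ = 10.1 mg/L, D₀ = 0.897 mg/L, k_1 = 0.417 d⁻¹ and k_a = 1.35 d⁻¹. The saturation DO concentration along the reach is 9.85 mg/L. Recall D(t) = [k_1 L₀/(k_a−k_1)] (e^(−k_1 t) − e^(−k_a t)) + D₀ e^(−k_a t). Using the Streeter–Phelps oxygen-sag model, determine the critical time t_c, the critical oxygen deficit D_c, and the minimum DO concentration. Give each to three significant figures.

t_c ≈ 1.02 d; D_c ≈ 2.04 mg/L; min DO ≈ 7.81 mg/L

With k_a/k_1 = 3.237 and 1 − D₀(k_a−k_1)/(k_1 L₀) = 0.8013,
t_c = ln(3.237 × 0.8013) / (1.35 − 0.417) = ln(2.594) / 0.9330 = 0.9532/0.9330 = 1.022 d.
L(t_c) = L₀ e^(−k_1 t_c) = 10.1 × 0.6531 = 6.596 mg/L, and at the critical point k_a D_c = k_1 L, so D_c = (0.417/1.35) × 6.596 = 2.037 mg/L.
Minimum DO = C_s − D_c = 9.85 − 2.037 = 7.813 mg/L.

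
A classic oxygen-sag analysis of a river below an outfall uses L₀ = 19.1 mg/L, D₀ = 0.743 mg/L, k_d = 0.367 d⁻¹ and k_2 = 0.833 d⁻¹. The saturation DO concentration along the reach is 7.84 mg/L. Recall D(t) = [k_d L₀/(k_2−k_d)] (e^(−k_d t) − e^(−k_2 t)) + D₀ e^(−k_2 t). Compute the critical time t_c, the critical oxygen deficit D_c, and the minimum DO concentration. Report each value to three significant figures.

At the critical point dD/dt = 0, so k_d L₀ e^(−k_d t) = k_2 D. Substituting D(t) from the Streeter–Phelps equation and solving for t gives
t_c = ln[(k_2/k_d)(1 − D₀(k_2−k_d)/(k_d L₀))] / (k_2−k_d).
Here k_2−k_d = 0.4660 d⁻¹ and 1 − D₀(k_2−k_d)/(k_d L₀) = 1 − 0.743×0.4660/(0.367×19.1) = 0.9506, so
t_c = ln(2.270 × 0.9506) / 0.4660 = 0.7690 / 0.4660 = 1.650 d.
D_c = (k_d/k_2) L₀ e^(−k_d t_c) = (0.367/0.833) × 19.1 × e^(−0.367×1.650) = 0.4406 × 19.1 × 0.5457 = 4.592 mg/L.
Minimum DO = C_s − D_c = 7.84 − 4.592 = 3.248 mg/L.

t_c ≈ 1.65 d; D_c ≈ 4.59 mg/L; min DO ≈ 3.25 mg/L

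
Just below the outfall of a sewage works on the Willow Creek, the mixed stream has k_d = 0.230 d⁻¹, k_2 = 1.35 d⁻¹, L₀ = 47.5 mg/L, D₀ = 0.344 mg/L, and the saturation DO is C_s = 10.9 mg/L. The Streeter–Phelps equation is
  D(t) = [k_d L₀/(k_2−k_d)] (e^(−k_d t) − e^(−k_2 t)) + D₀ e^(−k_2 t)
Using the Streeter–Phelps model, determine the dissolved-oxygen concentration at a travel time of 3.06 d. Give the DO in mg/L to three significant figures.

DO ≈ 6.23 mg/L

k_d L₀/(k_2−k_d) = 0.230×47.5/(1.35−0.230) = 10.93/1.120 = 9.754 mg/L.
e^(−k_d t) = e^(−0.230×3.060) = 0.4947; e^(−k_2 t) = e^(−1.35×3.060) = 0.01607.
D = 9.754 × (0.4947 − 0.01607) + 0.344 × 0.01607 = 4.669 + 0.005527 = 4.674 mg/L.
DO = C_s − D = 10.9 − 4.674 = 6.226 mg/L.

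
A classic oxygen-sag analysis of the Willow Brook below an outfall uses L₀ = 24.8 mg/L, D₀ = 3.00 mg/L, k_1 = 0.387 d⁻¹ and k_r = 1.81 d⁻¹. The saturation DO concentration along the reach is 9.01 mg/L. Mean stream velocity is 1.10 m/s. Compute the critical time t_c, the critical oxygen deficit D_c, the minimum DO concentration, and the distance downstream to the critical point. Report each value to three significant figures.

With k_r/k_1 = 4.677 and 1 − D₀(k_r−k_1)/(k_1 L₀) = 0.5552,
t_c = ln(4.677 × 0.5552) / (1.81 − 0.387) = ln(2.597) / 1.423 = 0.9542/1.423 = 0.6706 d.
D_c = (k_1/k_r) L₀ e^(−k_1 t_c) = (0.387/1.81) × 24.8 × e^(−0.387×0.6706) = 0.2138 × 24.8 × 0.7714 = 4.091 mg/L.
Minimum DO = C_s − D_c = 9.01 − 4.091 = 4.919 mg/L.
x_c = v t_c = 1.10 m/s × 0.6706 d × 86400 s/d = 63730 m ≈ 63.7 km.

t_c ≈ 0.671 d; D_c ≈ 4.09 mg/L; min DO ≈ 4.92 mg/L; x_c ≈ 63.7 km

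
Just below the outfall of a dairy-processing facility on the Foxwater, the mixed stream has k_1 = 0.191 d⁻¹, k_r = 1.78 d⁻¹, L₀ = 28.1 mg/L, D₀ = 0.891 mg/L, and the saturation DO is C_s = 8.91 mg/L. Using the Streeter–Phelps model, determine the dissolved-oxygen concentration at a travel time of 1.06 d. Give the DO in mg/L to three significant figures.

DO ≈ 6.53 mg/L

k_1 L₀/(k_r−k_1) = 0.191×28.1/(1.78−0.191) = 5.367/1.589 = 3.378 mg/L.
e^(−k_1 t) = e^(−0.191×1.060) = 0.8167; e^(−k_r t) = e^(−1.78×1.060) = 0.1516.
D = 3.378 × (0.8167 − 0.1516) + 0.891 × 0.1516 = 2.247 + 0.1350 = 2.382 mg/L.
DO = C_s − D = 8.91 − 2.382 = 6.528 mg/L.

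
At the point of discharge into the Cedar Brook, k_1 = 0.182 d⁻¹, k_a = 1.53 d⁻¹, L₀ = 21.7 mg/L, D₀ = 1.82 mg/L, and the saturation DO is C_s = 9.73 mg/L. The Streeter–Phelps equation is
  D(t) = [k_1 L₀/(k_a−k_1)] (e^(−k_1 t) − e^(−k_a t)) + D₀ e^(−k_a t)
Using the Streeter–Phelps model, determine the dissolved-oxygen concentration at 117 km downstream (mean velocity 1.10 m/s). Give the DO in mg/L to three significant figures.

DO ≈ 7.56 mg/L

Travel time t = x/v = 117 km / (1.10 m/s) = 117000 m / 1.10 m/s = 106400 s = 1.231 d.
k_1 L₀/(k_a−k_1) = 0.182×21.7/(1.53−0.182) = 3.949/1.348 = 2.930 mg/L.
e^(−k_1 t) = e^(−0.182×1.231) = 0.7993; e^(−k_a t) = e^(−1.53×1.231) = 0.1521.
D = 2.930 × (0.7993 − 0.1521) + 1.82 × 0.1521 = 1.896 + 0.2767 = 2.173 mg/L.
DO = C_s − D = 9.73 − 2.173 = 7.557 mg/L.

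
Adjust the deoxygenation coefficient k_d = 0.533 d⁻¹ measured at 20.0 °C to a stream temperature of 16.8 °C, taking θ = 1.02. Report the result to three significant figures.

k_d ≈ 0.500 d⁻¹

k_d(T₂) = k_d(T₁) · θ^(T₂−T₁) = 0.533 × 1.02^(16.8−20.0)
= 0.533 × 1.02^-3.20 = 0.533 × 0.9386 = 0.5003 d⁻¹.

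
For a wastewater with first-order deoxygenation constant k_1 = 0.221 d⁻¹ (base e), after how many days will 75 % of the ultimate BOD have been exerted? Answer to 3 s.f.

t ≈ 6.27 d

y/L₀ = 1 − e^(−k_1 t) = 0.75 ⇒ e^(−k_1 t) = 0.250
t = −ln(0.250) / 0.221 = 1.386 / 0.221 = 6.273 d.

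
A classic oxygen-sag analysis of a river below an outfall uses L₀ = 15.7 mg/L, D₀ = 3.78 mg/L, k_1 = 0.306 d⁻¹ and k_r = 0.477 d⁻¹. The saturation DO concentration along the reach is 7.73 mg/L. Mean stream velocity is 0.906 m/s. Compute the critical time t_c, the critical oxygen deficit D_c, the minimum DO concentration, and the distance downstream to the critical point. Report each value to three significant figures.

t_c = [1/(k_r−k_1)] ln[(k_r/k_1)(1 − D₀(k_r−k_1)/(k_1 L₀))]
= [1/(0.477−0.306)] ln[(0.477/0.306)(1 − 3.78×0.1710/(0.306×15.7))]
= (1/0.1710) ln[1.559 × 0.8655] = 5.848 × ln(1.349) = 5.848 × 0.2994 = 1.751 d.
L(t_c) = L₀ e^(−k_1 t_c) = 15.7 × 0.5852 = 9.187 mg/L, and at the critical point k_r D_c = k_1 L, so D_c = (0.306/0.477) × 9.187 = 5.894 mg/L.
Minimum DO = C_s − D_c = 7.73 − 5.894 = 1.836 mg/L.
x_c = v t_c = 0.906 m/s × 1.751 d × 86400 s/d = 137100 m ≈ 137 km.

t_c ≈ 1.75 d; D_c ≈ 5.89 mg/L; min DO ≈ 1.84 mg/L; x_c ≈ 137 km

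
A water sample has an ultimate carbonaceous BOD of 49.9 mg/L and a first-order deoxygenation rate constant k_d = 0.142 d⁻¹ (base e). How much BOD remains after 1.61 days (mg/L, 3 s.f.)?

L ≈ 39.7 mg/L

L_t = L₀ e^(−k_d t) = 49.9 × e^(−0.142×1.61) = 49.9 × 0.7956 = 39.70 mg/L.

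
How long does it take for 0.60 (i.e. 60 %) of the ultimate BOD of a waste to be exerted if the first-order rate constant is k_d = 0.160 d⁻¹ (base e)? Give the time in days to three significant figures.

y/L₀ = 1 − e^(−k_d t) = 0.60 ⇒ e^(−k_d t) = 0.400
t = −ln(0.400) / 0.160 = 0.9163 / 0.160 = 5.727 d.

t ≈ 5.73 d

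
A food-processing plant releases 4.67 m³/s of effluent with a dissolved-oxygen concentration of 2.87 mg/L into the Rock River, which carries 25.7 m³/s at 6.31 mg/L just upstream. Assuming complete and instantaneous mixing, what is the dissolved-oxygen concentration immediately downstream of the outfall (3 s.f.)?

Flow-weighted mixing: C = (Q_r C_r + Q_w C_w)/(Q_r + Q_w)
= (25.7×6.31 + 4.67×2.87)/(25.7 + 4.67) = 175.6/30.37 = 5.781 mg/L.

5.78 mg/L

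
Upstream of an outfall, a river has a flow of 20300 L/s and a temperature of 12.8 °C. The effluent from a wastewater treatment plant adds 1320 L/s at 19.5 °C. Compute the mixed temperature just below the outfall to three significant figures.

13.2 °C

Flow-weighted mixing: C = (Q_r C_r + Q_w C_w)/(Q_r + Q_w)
= (20300×12.8 + 1320×19.5)/(20300 + 1320) = 285600/21620 = 13.21 °C.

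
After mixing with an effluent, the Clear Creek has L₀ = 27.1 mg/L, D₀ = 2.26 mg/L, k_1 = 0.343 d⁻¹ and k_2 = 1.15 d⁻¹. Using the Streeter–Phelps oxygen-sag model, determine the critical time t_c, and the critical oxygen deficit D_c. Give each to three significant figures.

t_c ≈ 1.23 d; D_c ≈ 5.30 mg/L

With k_2/k_1 = 3.353 and 1 − D₀(k_2−k_1)/(k_1 L₀) = 0.8038,
t_c = ln(3.353 × 0.8038) / (1.15 − 0.343) = ln(2.695) / 0.8070 = 0.9914/0.8070 = 1.228 d.
L(t_c) = L₀ e^(−k_1 t_c) = 27.1 × 0.6562 = 17.78 mg/L, and at the critical point k_2 D_c = k_1 L, so D_c = (0.343/1.15) × 17.78 = 5.304 mg/L.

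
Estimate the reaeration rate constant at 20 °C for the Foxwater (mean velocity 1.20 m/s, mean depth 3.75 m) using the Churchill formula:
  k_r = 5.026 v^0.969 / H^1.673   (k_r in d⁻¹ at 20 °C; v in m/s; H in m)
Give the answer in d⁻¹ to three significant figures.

k_r ≈ 0.657 d⁻¹

k_r = 5.026 × 1.20^0.969 / 3.75^1.673 = 5.026 × 1.193 / 9.128 = 0.6570 d⁻¹.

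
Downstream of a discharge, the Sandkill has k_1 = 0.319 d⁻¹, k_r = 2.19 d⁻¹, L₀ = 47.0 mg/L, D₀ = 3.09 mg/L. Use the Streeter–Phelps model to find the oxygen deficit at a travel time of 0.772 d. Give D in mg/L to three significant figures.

k_1 L₀/(k_r−k_1) = 0.319×47.0/(2.19−0.319) = 14.99/1.871 = 8.013 mg/L.
e^(−k_1 t) = e^(−0.319×0.7720) = 0.7817; e^(−k_r t) = e^(−2.19×0.7720) = 0.1844.
D = 8.013 × (0.7817 − 0.1844) + 3.09 × 0.1844 = 4.787 + 0.5698 = 5.356 mg/L.

D ≈ 5.36 mg/L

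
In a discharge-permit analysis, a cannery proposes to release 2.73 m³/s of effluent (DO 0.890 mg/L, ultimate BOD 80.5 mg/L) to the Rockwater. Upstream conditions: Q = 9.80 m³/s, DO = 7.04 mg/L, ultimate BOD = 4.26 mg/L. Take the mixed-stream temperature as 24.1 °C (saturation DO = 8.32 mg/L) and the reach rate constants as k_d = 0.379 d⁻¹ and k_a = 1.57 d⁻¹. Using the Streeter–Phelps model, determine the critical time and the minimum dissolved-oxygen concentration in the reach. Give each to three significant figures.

t_c ≈ 0.772 d; minimum DO ≈ 4.56 mg/L

Mixed DO = (9.80×7.04 + 2.73×0.890)/(9.80+2.73) = 71.42/12.53 = 5.700 mg/L.
Mixed L₀ = (9.80×4.26 + 2.73×80.5)/(12.53) = 261.5/12.53 = 20.87 mg/L.
Initial deficit D₀ = C_s − DO₀ = 8.32 − 5.700 = 2.620 mg/L.
t_c = (1/1.191) ln[(1.57/0.379)(1 − 2.620×1.191/(0.379×20.87))] = 0.8396 × ln(2.508) = 0.7722 d.
D_c = (0.379/1.57) × 20.87 × e^(−0.379×0.7722) = 0.2414 × 20.87 × 0.7463 = 3.760 mg/L.
Minimum DO = 8.32 − 3.760 = 4.560 mg/L.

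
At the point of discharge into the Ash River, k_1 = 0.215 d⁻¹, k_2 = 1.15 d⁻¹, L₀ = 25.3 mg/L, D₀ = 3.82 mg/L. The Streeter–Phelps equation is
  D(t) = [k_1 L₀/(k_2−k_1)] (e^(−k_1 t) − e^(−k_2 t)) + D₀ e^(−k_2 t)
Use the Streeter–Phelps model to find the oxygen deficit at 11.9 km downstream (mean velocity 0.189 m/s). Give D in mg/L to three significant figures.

Travel time t = x/v = 11.9 km / (0.189 m/s) = 11900 m / 0.189 m/s = 62960 s = 0.7287 d.
k_1 L₀/(k_2−k_1) = 0.215×25.3/(1.15−0.215) = 5.439/0.9350 = 5.818 mg/L.
e^(−k_1 t) = e^(−0.215×0.7287) = 0.8550; e^(−k_2 t) = e^(−1.15×0.7287) = 0.4326.
D = 5.818 × (0.8550 − 0.4326) + 3.82 × 0.4326 = 2.458 + 1.652 = 4.110 mg/L.

D ≈ 4.11 mg/L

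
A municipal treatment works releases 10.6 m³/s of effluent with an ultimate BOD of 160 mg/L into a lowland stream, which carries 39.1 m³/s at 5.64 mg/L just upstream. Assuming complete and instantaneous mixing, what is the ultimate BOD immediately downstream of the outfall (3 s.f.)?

38.6 mg/L

Flow-weighted mixing: C = (Q_r C_r + Q_w C_w)/(Q_r + Q_w)
= (39.1×5.64 + 10.6×160)/(39.1 + 10.6) = 1917/49.70 = 38.56 mg/L.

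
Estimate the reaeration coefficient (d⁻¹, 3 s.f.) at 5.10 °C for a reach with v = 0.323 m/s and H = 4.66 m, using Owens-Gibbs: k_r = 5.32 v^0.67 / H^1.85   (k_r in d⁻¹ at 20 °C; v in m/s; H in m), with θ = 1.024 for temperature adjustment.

k_r(20) = 5.32 × 0.323^0.67 / 4.66^1.85 = 5.32 × 0.4690 / 17.24 = 0.1447 d⁻¹.
k_r(5.10) = 0.1447 × 1.024^(5.10−20) = 0.1447 × 0.7023 = 0.1016 d⁻¹.

k_r ≈ 0.102 d⁻¹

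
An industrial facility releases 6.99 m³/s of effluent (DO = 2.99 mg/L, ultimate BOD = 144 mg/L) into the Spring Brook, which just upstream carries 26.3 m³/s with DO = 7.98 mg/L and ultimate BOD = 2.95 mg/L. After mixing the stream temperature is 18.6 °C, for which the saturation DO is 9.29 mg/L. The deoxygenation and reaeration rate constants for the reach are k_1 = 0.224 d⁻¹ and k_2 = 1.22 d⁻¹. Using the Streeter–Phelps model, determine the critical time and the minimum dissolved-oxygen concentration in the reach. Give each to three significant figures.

Mixed DO = (26.3×7.98 + 6.99×2.99)/(26.3+6.99) = 230.8/33.29 = 6.932 mg/L.
Mixed L₀ = (26.3×2.95 + 6.99×144)/(33.29) = 1084/33.29 = 32.57 mg/L.
Initial deficit D₀ = C_s − DO₀ = 9.29 − 6.932 = 2.358 mg/L.
t_c = (1/0.9960) ln[(1.22/0.224)(1 − 2.358×0.9960/(0.224×32.57))] = 1.004 × ln(3.693) = 1.312 d.
D_c = (0.224/1.22) × 32.57 × e^(−0.224×1.312) = 0.1836 × 32.57 × 0.7454 = 4.457 mg/L.
Minimum DO = 9.29 − 4.457 = 4.833 mg/L.

t_c ≈ 1.31 d; minimum DO ≈ 4.83 mg/L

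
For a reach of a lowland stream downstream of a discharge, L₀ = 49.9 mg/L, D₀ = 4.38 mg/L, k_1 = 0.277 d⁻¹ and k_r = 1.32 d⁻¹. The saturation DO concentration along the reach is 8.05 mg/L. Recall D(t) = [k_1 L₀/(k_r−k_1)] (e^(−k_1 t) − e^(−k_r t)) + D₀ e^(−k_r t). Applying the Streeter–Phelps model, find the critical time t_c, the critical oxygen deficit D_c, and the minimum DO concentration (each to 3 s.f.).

t_c = [1/(k_r−k_1)] ln[(k_r/k_1)(1 − D₀(k_r−k_1)/(k_1 L₀))]
= [1/(1.32−0.277)] ln[(1.32/0.277)(1 − 4.38×1.043/(0.277×49.9))]
= (1/1.043) ln[4.765 × 0.6695] = 0.9588 × ln(3.190) = 0.9588 × 1.160 = 1.112 d.
L(t_c) = L₀ e^(−k_1 t_c) = 49.9 × 0.7348 = 36.67 mg/L, and at the critical point k_r D_c = k_1 L, so D_c = (0.277/1.32) × 36.67 = 7.695 mg/L.
Minimum DO = C_s − D_c = 8.05 − 7.695 = 0.3552 mg/L.

t_c ≈ 1.11 d; D_c ≈ 7.69 mg/L; min DO ≈ 0.355 mg/L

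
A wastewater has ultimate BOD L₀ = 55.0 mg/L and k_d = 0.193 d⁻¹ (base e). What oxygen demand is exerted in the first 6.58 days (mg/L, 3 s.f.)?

y_t = L₀(1 − e^(−k_d t)) = 55.0 × (1 − e^(−0.193×6.58))
= 55.0 × (1 − 0.2808) = 55.0 × 0.7192 = 39.55 mg/L.

y ≈ 39.6 mg/L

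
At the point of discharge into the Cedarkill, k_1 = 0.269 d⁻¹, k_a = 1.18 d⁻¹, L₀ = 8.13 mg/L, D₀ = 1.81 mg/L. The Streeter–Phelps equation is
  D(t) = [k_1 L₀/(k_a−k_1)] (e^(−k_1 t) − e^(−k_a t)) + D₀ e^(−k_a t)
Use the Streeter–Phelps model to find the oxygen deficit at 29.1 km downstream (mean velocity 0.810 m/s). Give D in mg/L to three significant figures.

D ≈ 1.78 mg/L

Travel time t = x/v = 29.1 km / (0.810 m/s) = 29100 m / 0.810 m/s = 35930 s = 0.4158 d.
k_1 L₀/(k_a−k_1) = 0.269×8.13/(1.18−0.269) = 2.187/0.9110 = 2.401 mg/L.
e^(−k_1 t) = e^(−0.269×0.4158) = 0.8942; e^(−k_a t) = e^(−1.18×0.4158) = 0.6122.
D = 2.401 × (0.8942 − 0.6122) + 1.81 × 0.6122 = 0.6769 + 1.108 = 1.785 mg/L.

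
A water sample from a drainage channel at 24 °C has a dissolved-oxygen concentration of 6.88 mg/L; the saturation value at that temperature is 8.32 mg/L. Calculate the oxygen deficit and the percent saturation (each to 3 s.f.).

D = C_s − C = 8.32 − 6.88 = 1.44 mg/L.
% saturation = 6.88/8.32 × 100 = 82.7 %.

D ≈ 1.44 mg/L; 82.7 % saturation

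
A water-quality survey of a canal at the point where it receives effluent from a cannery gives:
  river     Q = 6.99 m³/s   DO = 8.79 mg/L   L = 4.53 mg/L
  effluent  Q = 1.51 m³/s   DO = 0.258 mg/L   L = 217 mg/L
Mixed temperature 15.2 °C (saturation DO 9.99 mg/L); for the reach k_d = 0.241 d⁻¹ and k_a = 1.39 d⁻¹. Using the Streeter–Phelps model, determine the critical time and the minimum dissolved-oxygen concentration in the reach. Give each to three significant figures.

t_c ≈ 1.21 d; minimum DO ≈ 4.51 mg/L

Mixed DO = (6.99×8.79 + 1.51×0.258)/(6.99+1.51) = 61.83/8.500 = 7.274 mg/L.
Mixed L₀ = (6.99×4.53 + 1.51×217)/(8.500) = 359.3/8.500 = 42.27 mg/L.
Initial deficit D₀ = C_s − DO₀ = 9.99 − 7.274 = 2.716 mg/L.
t_c = (1/1.149) ln[(1.39/0.241)(1 − 2.716×1.149/(0.241×42.27))] = 0.8703 × ln(4.001) = 1.207 d.
D_c = (0.241/1.39) × 42.27 × e^(−0.241×1.207) = 0.1734 × 42.27 × 0.7476 = 5.480 mg/L.
Minimum DO = 9.99 − 5.480 = 4.510 mg/L.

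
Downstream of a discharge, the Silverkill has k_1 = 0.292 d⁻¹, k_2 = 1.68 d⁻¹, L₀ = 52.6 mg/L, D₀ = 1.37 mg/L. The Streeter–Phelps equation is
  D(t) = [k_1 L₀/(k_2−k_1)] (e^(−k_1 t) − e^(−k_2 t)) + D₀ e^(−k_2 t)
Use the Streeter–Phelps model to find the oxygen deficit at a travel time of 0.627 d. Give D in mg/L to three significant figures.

D ≈ 5.83 mg/L

k_1 L₀/(k_2−k_1) = 0.292×52.6/(1.68−0.292) = 15.36/1.388 = 11.07 mg/L.
e^(−k_1 t) = e^(−0.292×0.6270) = 0.8327; e^(−k_2 t) = e^(−1.68×0.6270) = 0.3488.
D = 11.07 × (0.8327 − 0.3488) + 1.37 × 0.3488 = 5.355 + 0.4778 = 5.833 mg/L.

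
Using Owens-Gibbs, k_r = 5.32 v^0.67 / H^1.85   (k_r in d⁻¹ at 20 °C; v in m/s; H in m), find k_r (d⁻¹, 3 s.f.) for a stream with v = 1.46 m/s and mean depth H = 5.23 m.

k_r = 5.32 × 1.46^0.67 / 5.23^1.85 = 5.32 × 1.289 / 21.34 = 0.3212 d⁻¹.

k_r ≈ 0.321 d⁻¹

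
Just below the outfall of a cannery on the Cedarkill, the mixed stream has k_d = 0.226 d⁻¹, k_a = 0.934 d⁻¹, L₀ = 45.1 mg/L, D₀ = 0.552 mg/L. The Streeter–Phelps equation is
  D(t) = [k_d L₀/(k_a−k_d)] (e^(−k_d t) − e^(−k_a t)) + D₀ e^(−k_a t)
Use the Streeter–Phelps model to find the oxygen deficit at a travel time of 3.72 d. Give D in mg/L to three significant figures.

D ≈ 5.78 mg/L

k_d L₀/(k_a−k_d) = 0.226×45.1/(0.934−0.226) = 10.19/0.7080 = 14.40 mg/L.
e^(−k_d t) = e^(−0.226×3.720) = 0.4314; e^(−k_a t) = e^(−0.934×3.720) = 0.03098.
D = 14.40 × (0.4314 − 0.03098) + 0.552 × 0.03098 = 5.765 + 0.01710 = 5.782 mg/L.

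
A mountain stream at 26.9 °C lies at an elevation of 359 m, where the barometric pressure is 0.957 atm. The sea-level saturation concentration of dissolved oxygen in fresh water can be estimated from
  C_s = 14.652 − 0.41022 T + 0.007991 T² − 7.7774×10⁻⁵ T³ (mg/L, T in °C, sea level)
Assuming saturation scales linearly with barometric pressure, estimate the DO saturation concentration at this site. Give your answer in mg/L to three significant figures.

C_s ≈ 7.55 mg/L

At sea level: C_s = 14.652 − 0.41022×26.9 + 0.007991×26.9² − 7.7774×10⁻⁵×26.9³ = 7.886 mg/L.
Pressure correction: C_s' = 7.886 × 0.957 = 7.546 mg/L.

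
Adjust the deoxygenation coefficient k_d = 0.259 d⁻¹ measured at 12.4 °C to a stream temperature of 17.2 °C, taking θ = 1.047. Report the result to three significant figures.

k_d ≈ 0.323 d⁻¹

k_d(T₂) = k_d(T₁) · θ^(T₂−T₁) = 0.259 × 1.047^(17.2−12.4)
= 0.259 × 1.047^4.80 = 0.259 × 1.247 = 0.3229 d⁻¹.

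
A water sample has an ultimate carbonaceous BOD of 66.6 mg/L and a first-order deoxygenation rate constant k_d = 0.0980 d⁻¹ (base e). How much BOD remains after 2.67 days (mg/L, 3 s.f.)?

L ≈ 51.3 mg/L

L_t = L₀ e^(−k_d t) = 66.6 × e^(−0.0980×2.67) = 66.6 × 0.7698 = 51.27 mg/L.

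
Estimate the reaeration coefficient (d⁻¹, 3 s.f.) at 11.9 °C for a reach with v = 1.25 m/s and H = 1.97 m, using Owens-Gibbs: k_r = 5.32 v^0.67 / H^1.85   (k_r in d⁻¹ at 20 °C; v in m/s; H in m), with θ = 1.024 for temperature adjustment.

k_r ≈ 1.45 d⁻¹

k_r(20) = 5.32 × 1.25^0.67 / 1.97^1.85 = 5.32 × 1.161 / 3.506 = 1.762 d⁻¹.
k_r(11.9) = 1.762 × 1.024^(11.9−20) = 1.762 × 0.8252 = 1.454 d⁻¹.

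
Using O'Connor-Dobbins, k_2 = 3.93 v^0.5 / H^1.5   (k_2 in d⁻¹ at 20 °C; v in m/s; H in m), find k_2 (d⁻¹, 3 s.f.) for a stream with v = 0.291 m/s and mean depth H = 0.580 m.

k_2 ≈ 4.80 d⁻¹

k_2 = 3.93 × 0.291^0.5 / 0.580^1.5 = 3.93 × 0.5394 / 0.4417 = 4.800 d⁻¹.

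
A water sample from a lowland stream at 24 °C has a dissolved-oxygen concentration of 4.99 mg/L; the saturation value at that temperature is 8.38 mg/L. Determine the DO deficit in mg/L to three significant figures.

D = C_s − C = 8.38 − 4.99 = 3.39 mg/L.

D ≈ 3.39 mg/L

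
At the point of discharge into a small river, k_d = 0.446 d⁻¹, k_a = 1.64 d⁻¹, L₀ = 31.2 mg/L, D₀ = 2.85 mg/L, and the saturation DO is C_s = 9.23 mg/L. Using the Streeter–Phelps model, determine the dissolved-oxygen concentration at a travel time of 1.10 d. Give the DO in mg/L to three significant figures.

DO ≈ 3.54 mg/L

k_d L₀/(k_a−k_d) = 0.446×31.2/(1.64−0.446) = 13.92/1.194 = 11.65 mg/L.
e^(−k_d t) = e^(−0.446×1.100) = 0.6123; e^(−k_a t) = e^(−1.64×1.100) = 0.1646.
D = 11.65 × (0.6123 − 0.1646) + 2.85 × 0.1646 = 5.217 + 0.4692 = 5.686 mg/L.
DO = C_s − D = 9.23 − 5.686 = 3.544 mg/L.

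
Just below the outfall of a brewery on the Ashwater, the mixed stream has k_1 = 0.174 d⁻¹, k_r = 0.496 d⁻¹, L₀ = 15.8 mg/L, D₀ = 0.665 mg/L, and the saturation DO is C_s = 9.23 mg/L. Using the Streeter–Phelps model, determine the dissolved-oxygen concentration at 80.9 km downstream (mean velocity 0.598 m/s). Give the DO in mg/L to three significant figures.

Travel time t = x/v = 80.9 km / (0.598 m/s) = 80900 m / 0.598 m/s = 135300 s = 1.566 d.
k_1 L₀/(k_r−k_1) = 0.174×15.8/(0.496−0.174) = 2.749/0.3220 = 8.538 mg/L.
e^(−k_1 t) = e^(−0.174×1.566) = 0.7615; e^(−k_r t) = e^(−0.496×1.566) = 0.4600.
D = 8.538 × (0.7615 − 0.4600) + 0.665 × 0.4600 = 2.575 + 0.3059 = 2.881 mg/L.
DO = C_s − D = 9.23 − 2.881 = 6.349 mg/L.

DO ≈ 6.35 mg/L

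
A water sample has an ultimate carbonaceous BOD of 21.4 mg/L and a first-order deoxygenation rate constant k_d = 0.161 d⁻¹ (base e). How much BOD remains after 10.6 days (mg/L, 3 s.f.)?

L_t = L₀ e^(−k_d t) = 21.4 × e^(−0.161×10.6) = 21.4 × 0.1815 = 3.884 mg/L.

L ≈ 3.88 mg/L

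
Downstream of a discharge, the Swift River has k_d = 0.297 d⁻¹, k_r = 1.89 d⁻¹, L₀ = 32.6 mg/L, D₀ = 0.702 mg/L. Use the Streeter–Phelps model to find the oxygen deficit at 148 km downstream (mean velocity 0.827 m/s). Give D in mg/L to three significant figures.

D ≈ 3.18 mg/L

Travel time t = x/v = 148 km / (0.827 m/s) = 148000 m / 0.827 m/s = 179000 s = 2.071 d.
k_d L₀/(k_r−k_d) = 0.297×32.6/(1.89−0.297) = 9.682/1.593 = 6.078 mg/L.
e^(−k_d t) = e^(−0.297×2.071) = 0.5405; e^(−k_r t) = e^(−1.89×2.071) = 0.01995.
D = 6.078 × (0.5405 − 0.01995) + 0.702 × 0.01995 = 3.164 + 0.01400 = 3.178 mg/L.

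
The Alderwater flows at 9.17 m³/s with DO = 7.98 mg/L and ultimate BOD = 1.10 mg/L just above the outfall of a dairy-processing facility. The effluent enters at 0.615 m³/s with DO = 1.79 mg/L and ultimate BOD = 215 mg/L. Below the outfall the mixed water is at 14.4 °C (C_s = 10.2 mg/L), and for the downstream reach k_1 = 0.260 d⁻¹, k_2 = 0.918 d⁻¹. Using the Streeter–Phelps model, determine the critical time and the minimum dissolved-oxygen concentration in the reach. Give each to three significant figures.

Mixed DO = (9.17×7.98 + 0.615×1.79)/(9.17+0.615) = 74.28/9.785 = 7.591 mg/L.
Mixed L₀ = (9.17×1.10 + 0.615×215)/(9.785) = 142.3/9.785 = 14.54 mg/L.
Initial deficit D₀ = C_s − DO₀ = 10.2 − 7.591 = 2.609 mg/L.
t_c = (1/0.6580) ln[(0.918/0.260)(1 − 2.609×0.6580/(0.260×14.54))] = 1.520 × ln(1.928) = 0.9975 d.
D_c = (0.260/0.918) × 14.54 × e^(−0.260×0.9975) = 0.2832 × 14.54 × 0.7715 = 3.178 mg/L.
Minimum DO = 10.2 − 3.178 = 7.022 mg/L.

t_c ≈ 0.998 d; minimum DO ≈ 7.02 mg/L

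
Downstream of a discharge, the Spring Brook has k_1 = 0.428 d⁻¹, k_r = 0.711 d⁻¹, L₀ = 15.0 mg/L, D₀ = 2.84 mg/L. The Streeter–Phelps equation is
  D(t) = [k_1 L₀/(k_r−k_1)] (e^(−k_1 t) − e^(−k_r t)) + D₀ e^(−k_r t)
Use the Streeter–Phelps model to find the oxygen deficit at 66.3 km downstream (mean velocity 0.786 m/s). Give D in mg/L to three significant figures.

Travel time t = x/v = 66.3 km / (0.786 m/s) = 66300 m / 0.786 m/s = 84350 s = 0.9763 d.
k_1 L₀/(k_r−k_1) = 0.428×15.0/(0.711−0.428) = 6.420/0.2830 = 22.69 mg/L.
e^(−k_1 t) = e^(−0.428×0.9763) = 0.6585; e^(−k_r t) = e^(−0.711×0.9763) = 0.4995.
D = 22.69 × (0.6585 − 0.4995) + 2.84 × 0.4995 = 3.606 + 1.419 = 5.025 mg/L.

D ≈ 5.02 mg/L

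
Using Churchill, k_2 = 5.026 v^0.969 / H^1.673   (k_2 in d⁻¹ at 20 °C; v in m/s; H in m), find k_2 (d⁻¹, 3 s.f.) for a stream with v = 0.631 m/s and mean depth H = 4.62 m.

k_2 = 5.026 × 0.631^0.969 / 4.62^1.673 = 5.026 × 0.6401 / 12.94 = 0.2486 d⁻¹.

k_2 ≈ 0.249 d⁻¹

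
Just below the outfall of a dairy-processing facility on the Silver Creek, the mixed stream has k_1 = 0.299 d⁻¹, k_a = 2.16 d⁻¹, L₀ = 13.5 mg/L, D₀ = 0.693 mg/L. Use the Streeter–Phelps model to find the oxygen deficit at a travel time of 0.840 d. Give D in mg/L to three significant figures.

D ≈ 1.45 mg/L

k_1 L₀/(k_a−k_1) = 0.299×13.5/(2.16−0.299) = 4.037/1.861 = 2.169 mg/L.
e^(−k_1 t) = e^(−0.299×0.8400) = 0.7779; e^(−k_a t) = e^(−2.16×0.8400) = 0.1629.
D = 2.169 × (0.7779 − 0.1629) + 0.693 × 0.1629 = 1.334 + 0.1129 = 1.447 mg/L.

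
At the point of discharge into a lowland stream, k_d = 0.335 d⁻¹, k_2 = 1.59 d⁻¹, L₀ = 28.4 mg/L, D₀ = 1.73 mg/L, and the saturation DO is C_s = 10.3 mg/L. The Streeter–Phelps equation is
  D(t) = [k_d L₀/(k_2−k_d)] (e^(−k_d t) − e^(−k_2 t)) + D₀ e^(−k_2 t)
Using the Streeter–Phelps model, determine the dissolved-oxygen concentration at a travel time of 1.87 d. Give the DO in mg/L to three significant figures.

k_d L₀/(k_2−k_d) = 0.335×28.4/(1.59−0.335) = 9.514/1.255 = 7.581 mg/L.
e^(−k_d t) = e^(−0.335×1.870) = 0.5345; e^(−k_2 t) = e^(−1.59×1.870) = 0.05113.
D = 7.581 × (0.5345 − 0.05113) + 1.73 × 0.05113 = 3.664 + 0.08846 = 3.753 mg/L.
DO = C_s − D = 10.3 − 3.753 = 6.547 mg/L.

DO ≈ 6.55 mg/L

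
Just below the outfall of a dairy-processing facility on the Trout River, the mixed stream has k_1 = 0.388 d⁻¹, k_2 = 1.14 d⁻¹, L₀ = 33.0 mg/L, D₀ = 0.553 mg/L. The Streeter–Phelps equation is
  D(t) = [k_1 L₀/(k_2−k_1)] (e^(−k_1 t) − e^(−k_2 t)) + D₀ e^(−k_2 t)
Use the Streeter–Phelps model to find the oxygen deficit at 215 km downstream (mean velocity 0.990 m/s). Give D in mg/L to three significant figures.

D ≈ 5.48 mg/L

Travel time t = x/v = 215 km / (0.990 m/s) = 215000 m / 0.990 m/s = 217200 s = 2.514 d.
k_1 L₀/(k_2−k_1) = 0.388×33.0/(1.14−0.388) = 12.80/0.7520 = 17.03 mg/L.
e^(−k_1 t) = e^(−0.388×2.514) = 0.3771; e^(−k_2 t) = e^(−1.14×2.514) = 0.05696.
D = 17.03 × (0.3771 − 0.05696) + 0.553 × 0.05696 = 5.451 + 0.03150 = 5.482 mg/L.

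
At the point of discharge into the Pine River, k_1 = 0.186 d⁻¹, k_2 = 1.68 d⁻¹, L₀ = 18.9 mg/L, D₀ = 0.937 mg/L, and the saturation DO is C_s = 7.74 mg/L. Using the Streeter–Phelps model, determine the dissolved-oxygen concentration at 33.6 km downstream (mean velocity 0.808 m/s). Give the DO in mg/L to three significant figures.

DO ≈ 6.22 mg/L

Travel time t = x/v = 33.6 km / (0.808 m/s) = 33600 m / 0.808 m/s = 41580 s = 0.4813 d.
k_1 L₀/(k_2−k_1) = 0.186×18.9/(1.68−0.186) = 3.515/1.494 = 2.353 mg/L.
e^(−k_1 t) = e^(−0.186×0.4813) = 0.9144; e^(−k_2 t) = e^(−1.68×0.4813) = 0.4455.
D = 2.353 × (0.9144 − 0.4455) + 0.937 × 0.4455 = 1.103 + 0.4174 = 1.521 mg/L.
DO = C_s − D = 7.74 − 1.521 = 6.219 mg/L.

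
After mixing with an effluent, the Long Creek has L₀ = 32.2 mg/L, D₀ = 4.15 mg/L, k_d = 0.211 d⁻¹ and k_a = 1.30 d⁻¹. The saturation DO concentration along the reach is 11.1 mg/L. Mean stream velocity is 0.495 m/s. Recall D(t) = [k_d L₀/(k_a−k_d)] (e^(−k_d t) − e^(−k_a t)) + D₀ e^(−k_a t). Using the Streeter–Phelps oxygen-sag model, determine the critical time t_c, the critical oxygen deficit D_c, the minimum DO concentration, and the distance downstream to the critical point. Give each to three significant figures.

t_c = [1/(k_a−k_d)] ln[(k_a/k_d)(1 − D₀(k_a−k_d)/(k_d L₀))]
= [1/(1.30−0.211)] ln[(1.30/0.211)(1 − 4.15×1.089/(0.211×32.2))]
= (1/1.089) ln[6.161 × 0.3348] = 0.9183 × ln(2.063) = 0.9183 × 0.7241 = 0.6649 d.
D_c = (k_d/k_a) L₀ e^(−k_d t_c) = (0.211/1.30) × 32.2 × e^(−0.211×0.6649) = 0.1623 × 32.2 × 0.8691 = 4.542 mg/L.
Minimum DO = C_s − D_c = 11.1 − 4.542 = 6.558 mg/L.
x_c = v t_c = 0.495 m/s × 0.6649 d × 86400 s/d = 28440 m ≈ 28.4 km.

t_c ≈ 0.665 d; D_c ≈ 4.54 mg/L; min DO ≈ 6.56 mg/L; x_c ≈ 28.4 km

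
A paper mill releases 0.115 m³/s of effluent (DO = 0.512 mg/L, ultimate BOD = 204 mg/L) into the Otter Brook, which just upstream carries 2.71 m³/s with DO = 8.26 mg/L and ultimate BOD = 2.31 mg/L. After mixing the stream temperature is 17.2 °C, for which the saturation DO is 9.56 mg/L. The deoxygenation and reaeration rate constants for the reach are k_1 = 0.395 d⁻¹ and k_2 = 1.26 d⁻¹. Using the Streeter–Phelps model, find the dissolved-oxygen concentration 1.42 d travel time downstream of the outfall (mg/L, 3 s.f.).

DO ≈ 7.35 mg/L

Mixed DO = (2.71×8.26 + 0.115×0.512)/(2.71+0.115) = 22.44/2.825 = 7.945 mg/L.
Mixed L₀ = (2.71×2.31 + 0.115×204)/(2.825) = 29.72/2.825 = 10.52 mg/L.
Initial deficit D₀ = C_s − DO₀ = 9.56 − 7.945 = 1.615 mg/L.
D(1.42) = [0.395×10.52/(1.26−0.395)](e^(−0.395×1.42) − e^(−1.26×1.42)) + 1.615 e^(−1.26×1.42)
= 4.804 × (0.5707 − 0.1671) + 1.615 × 0.1671 = 2.209 mg/L.
DO = 9.56 − 2.209 = 7.351 mg/L.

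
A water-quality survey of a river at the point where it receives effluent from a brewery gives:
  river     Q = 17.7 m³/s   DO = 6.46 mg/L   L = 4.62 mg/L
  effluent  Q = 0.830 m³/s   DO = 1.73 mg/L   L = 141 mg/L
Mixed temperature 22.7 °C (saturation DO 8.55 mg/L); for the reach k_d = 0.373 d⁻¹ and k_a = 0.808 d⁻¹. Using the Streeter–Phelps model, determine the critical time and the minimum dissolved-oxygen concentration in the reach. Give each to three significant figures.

Mixed DO = (17.7×6.46 + 0.830×1.73)/(17.7+0.830) = 115.8/18.53 = 6.248 mg/L.
Mixed L₀ = (17.7×4.62 + 0.830×141)/(18.53) = 198.8/18.53 = 10.73 mg/L.
Initial deficit D₀ = C_s − DO₀ = 8.55 − 6.248 = 2.302 mg/L.
t_c = (1/0.4350) ln[(0.808/0.373)(1 − 2.302×0.4350/(0.373×10.73))] = 2.299 × ln(1.624) = 1.115 d.
D_c = (0.373/0.808) × 10.73 × e^(−0.373×1.115) = 0.4616 × 10.73 × 0.6598 = 3.268 mg/L.
Minimum DO = 8.55 − 3.268 = 5.282 mg/L.

t_c ≈ 1.11 d; minimum DO ≈ 5.28 mg/L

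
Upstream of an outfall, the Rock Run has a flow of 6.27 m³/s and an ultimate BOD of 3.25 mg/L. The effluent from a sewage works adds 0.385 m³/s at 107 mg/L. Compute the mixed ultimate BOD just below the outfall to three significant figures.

Flow-weighted mixing: C = (Q_r C_r + Q_w C_w)/(Q_r + Q_w)
= (6.27×3.25 + 0.385×107)/(6.27 + 0.385) = 61.57/6.655 = 9.252 mg/L.

9.25 mg/L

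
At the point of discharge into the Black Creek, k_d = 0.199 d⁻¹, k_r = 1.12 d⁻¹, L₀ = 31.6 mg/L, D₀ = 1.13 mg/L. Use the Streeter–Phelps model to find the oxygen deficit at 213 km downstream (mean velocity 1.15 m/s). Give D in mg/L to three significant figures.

Travel time t = x/v = 213 km / (1.15 m/s) = 213000 m / 1.15 m/s = 185200 s = 2.144 d.
k_d L₀/(k_r−k_d) = 0.199×31.6/(1.12−0.199) = 6.288/0.9210 = 6.828 mg/L.
e^(−k_d t) = e^(−0.199×2.144) = 0.6527; e^(−k_r t) = e^(−1.12×2.144) = 0.09063.
D = 6.828 × (0.6527 − 0.09063) + 1.13 × 0.09063 = 3.838 + 0.1024 = 3.940 mg/L.

D ≈ 3.94 mg/L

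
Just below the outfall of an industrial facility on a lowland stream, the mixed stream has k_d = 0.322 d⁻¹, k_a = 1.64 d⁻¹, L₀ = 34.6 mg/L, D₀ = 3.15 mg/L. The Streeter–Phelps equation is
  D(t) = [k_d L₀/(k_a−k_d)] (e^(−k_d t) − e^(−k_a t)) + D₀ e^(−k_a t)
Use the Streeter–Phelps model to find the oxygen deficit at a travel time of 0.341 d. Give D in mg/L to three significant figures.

k_d L₀/(k_a−k_d) = 0.322×34.6/(1.64−0.322) = 11.14/1.318 = 8.453 mg/L.
e^(−k_d t) = e^(−0.322×0.3410) = 0.8960; e^(−k_a t) = e^(−1.64×0.3410) = 0.5716.
D = 8.453 × (0.8960 − 0.5716) + 3.15 × 0.5716 = 2.742 + 1.801 = 4.543 mg/L.

D ≈ 4.54 mg/L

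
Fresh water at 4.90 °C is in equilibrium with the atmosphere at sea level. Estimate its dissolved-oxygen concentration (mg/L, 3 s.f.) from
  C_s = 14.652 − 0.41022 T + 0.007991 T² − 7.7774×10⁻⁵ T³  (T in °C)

C_s ≈ 12.8 mg/L

C_s = 14.652 − 0.41022×4.90 + 0.007991×4.90² − 7.7774×10⁻⁵×4.90³ = 12.82 mg/L.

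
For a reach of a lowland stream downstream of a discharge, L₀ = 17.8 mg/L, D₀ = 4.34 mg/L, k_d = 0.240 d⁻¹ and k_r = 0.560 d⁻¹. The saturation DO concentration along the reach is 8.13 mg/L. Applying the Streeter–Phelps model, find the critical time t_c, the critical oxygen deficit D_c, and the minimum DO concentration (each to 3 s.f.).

With k_r/k_d = 2.333 and 1 − D₀(k_r−k_d)/(k_d L₀) = 0.6749,
t_c = ln(2.333 × 0.6749) / (0.560 − 0.240) = ln(1.575) / 0.3200 = 0.4541/0.3200 = 1.419 d.
L(t_c) = L₀ e^(−k_d t_c) = 17.8 × 0.7114 = 12.66 mg/L, and at the critical point k_r D_c = k_d L, so D_c = (0.240/0.560) × 12.66 = 5.427 mg/L.
Minimum DO = C_s − D_c = 8.13 − 5.427 = 2.703 mg/L.

t_c ≈ 1.42 d; D_c ≈ 5.43 mg/L; min DO ≈ 2.70 mg/L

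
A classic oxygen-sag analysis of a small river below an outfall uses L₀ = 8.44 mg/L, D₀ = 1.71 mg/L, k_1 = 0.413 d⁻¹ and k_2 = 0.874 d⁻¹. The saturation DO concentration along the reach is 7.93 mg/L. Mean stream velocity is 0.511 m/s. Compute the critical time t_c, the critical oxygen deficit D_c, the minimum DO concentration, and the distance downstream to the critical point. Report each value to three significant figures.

With k_2/k_1 = 2.116 and 1 − D₀(k_2−k_1)/(k_1 L₀) = 0.7738,
t_c = ln(2.116 × 0.7738) / (0.874 − 0.413) = ln(1.638) / 0.4610 = 0.4933/0.4610 = 1.070 d.
L(t_c) = L₀ e^(−k_1 t_c) = 8.44 × 0.6428 = 5.425 mg/L, and at the critical point k_2 D_c = k_1 L, so D_c = (0.413/0.874) × 5.425 = 2.564 mg/L.
Minimum DO = C_s − D_c = 7.93 − 2.564 = 5.366 mg/L.
x_c = v t_c = 0.511 m/s × 1.070 d × 86400 s/d = 47240 m ≈ 47.2 km.

t_c ≈ 1.07 d; D_c ≈ 2.56 mg/L; min DO ≈ 5.37 mg/L; x_c ≈ 47.2 km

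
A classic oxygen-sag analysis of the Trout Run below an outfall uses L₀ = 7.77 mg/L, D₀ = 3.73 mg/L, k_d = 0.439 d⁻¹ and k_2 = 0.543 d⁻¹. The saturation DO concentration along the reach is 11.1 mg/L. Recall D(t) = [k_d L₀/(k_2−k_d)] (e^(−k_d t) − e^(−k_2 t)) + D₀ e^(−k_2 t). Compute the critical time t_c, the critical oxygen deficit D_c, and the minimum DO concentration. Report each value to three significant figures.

With k_2/k_d = 1.237 and 1 − D₀(k_2−k_d)/(k_d L₀) = 0.8863,
t_c = ln(1.237 × 0.8863) / (0.543 − 0.439) = ln(1.096) / 0.1040 = 0.09188/0.1040 = 0.8835 d.
D_c = (k_d/k_2) L₀ e^(−k_d t_c) = (0.439/0.543) × 7.77 × e^(−0.439×0.8835) = 0.8085 × 7.77 × 0.6785 = 4.262 mg/L.
Minimum DO = C_s − D_c = 11.1 − 4.262 = 6.838 mg/L.

t_c ≈ 0.883 d; D_c ≈ 4.26 mg/L; min DO ≈ 6.84 mg/L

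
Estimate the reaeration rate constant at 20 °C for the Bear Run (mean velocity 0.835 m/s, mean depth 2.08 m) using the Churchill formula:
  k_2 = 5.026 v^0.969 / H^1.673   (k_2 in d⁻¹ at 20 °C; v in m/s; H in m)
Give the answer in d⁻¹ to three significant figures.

k_2 = 5.026 × 0.835^0.969 / 2.08^1.673 = 5.026 × 0.8397 / 3.405 = 1.239 d⁻¹.

k_2 ≈ 1.24 d⁻¹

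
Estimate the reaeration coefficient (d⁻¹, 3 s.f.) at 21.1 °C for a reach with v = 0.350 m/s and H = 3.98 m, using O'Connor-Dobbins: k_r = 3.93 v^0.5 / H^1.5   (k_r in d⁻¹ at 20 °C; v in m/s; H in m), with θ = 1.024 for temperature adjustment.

k_r ≈ 0.301 d⁻¹

k_r(20) = 3.93 × 0.350^0.5 / 3.98^1.5 = 3.93 × 0.5916 / 7.940 = 0.2928 d⁻¹.
k_r(21.1) = 0.2928 × 1.024^(21.1−20) = 0.2928 × 1.026 = 0.3006 d⁻¹.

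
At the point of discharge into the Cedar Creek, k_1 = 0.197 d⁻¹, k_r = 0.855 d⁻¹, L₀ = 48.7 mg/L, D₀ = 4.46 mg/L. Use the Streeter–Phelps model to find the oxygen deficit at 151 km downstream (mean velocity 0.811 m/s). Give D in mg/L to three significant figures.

D ≈ 7.93 mg/L

Travel time t = x/v = 151 km / (0.811 m/s) = 151000 m / 0.811 m/s = 186200 s = 2.155 d.
k_1 L₀/(k_r−k_1) = 0.197×48.7/(0.855−0.197) = 9.594/0.6580 = 14.58 mg/L.
e^(−k_1 t) = e^(−0.197×2.155) = 0.6541; e^(−k_r t) = e^(−0.855×2.155) = 0.1584.
D = 14.58 × (0.6541 − 0.1584) + 4.46 × 0.1584 = 7.227 + 0.7066 = 7.933 mg/L.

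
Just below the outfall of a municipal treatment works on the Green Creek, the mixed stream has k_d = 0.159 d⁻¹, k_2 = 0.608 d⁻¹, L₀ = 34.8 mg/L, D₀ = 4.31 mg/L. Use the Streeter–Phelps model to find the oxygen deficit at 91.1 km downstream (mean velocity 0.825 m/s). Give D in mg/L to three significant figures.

Travel time t = x/v = 91.1 km / (0.825 m/s) = 91100 m / 0.825 m/s = 110400 s = 1.278 d.
k_d L₀/(k_2−k_d) = 0.159×34.8/(0.608−0.159) = 5.533/0.4490 = 12.32 mg/L.
e^(−k_d t) = e^(−0.159×1.278) = 0.8161; e^(−k_2 t) = e^(−0.608×1.278) = 0.4598.
D = 12.32 × (0.8161 − 0.4598) + 4.31 × 0.4598 = 4.391 + 1.982 = 6.373 mg/L.

D ≈ 6.37 mg/L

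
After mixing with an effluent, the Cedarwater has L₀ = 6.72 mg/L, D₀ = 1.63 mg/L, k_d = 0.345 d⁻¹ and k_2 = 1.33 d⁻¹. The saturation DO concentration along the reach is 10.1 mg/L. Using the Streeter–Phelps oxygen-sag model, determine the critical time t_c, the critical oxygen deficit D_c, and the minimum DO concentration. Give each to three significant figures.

t_c ≈ 0.173 d; D_c ≈ 1.64 mg/L; min DO ≈ 8.46 mg/L

At the critical point dD/dt = 0, so k_d L₀ e^(−k_d t) = k_2 D. Substituting D(t) from the Streeter–Phelps equation and solving for t gives
t_c = ln[(k_2/k_d)(1 − D₀(k_2−k_d)/(k_d L₀))] / (k_2−k_d).
Here k_2−k_d = 0.9850 d⁻¹ and 1 − D₀(k_2−k_d)/(k_d L₀) = 1 − 1.63×0.9850/(0.345×6.72) = 0.3075, so
t_c = ln(3.855 × 0.3075) / 0.9850 = 0.1700 / 0.9850 = 0.1726 d.
D_c = (k_d/k_2) L₀ e^(−k_d t_c) = (0.345/1.33) × 6.72 × e^(−0.345×0.1726) = 0.2594 × 6.72 × 0.9422 = 1.642 mg/L.
Minimum DO = C_s − D_c = 10.1 − 1.642 = 8.458 mg/L.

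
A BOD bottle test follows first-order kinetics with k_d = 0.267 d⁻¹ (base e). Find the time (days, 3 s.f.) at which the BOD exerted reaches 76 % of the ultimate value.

t ≈ 5.35 d

y/L₀ = 1 − e^(−k_d t) = 0.76 ⇒ e^(−k_d t) = 0.240
t = −ln(0.240) / 0.267 = 1.427 / 0.267 = 5.345 d.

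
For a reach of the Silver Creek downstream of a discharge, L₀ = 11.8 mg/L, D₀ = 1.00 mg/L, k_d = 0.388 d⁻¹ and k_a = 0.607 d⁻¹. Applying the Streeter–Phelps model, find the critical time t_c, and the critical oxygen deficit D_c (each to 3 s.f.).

With k_a/k_d = 1.564 and 1 − D₀(k_a−k_d)/(k_d L₀) = 0.9522,
t_c = ln(1.564 × 0.9522) / (0.607 − 0.388) = ln(1.490) / 0.2190 = 0.3985/0.2190 = 1.820 d.
D_c = (k_d/k_a) L₀ e^(−k_d t_c) = (0.388/0.607) × 11.8 × e^(−0.388×1.820) = 0.6392 × 11.8 × 0.4936 = 3.723 mg/L.

t_c ≈ 1.82 d; D_c ≈ 3.72 mg/L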